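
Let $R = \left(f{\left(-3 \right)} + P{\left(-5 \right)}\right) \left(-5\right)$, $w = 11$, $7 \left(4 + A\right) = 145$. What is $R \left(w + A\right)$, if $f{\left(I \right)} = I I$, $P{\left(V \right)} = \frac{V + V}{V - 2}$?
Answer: $- \frac{70810}{49} \approx -1445.1$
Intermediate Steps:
$A = \frac{117}{7}$ ($A = -4 + \frac{1}{7} \cdot 145 = -4 + \frac{145}{7} = \frac{117}{7} \approx 16.714$)
$P{\left(V \right)} = \frac{2 V}{-2 + V}$
$f{\left(I \right)} = I^{2}$
$R = - \frac{365}{7}$ ($R = \left(\left(-3\right)^{2} + 2 \left(-5\right) \frac{1}{-2 - 5}\right) \left(-5\right) = \left(9 + 2 \left(-5\right) \frac{1}{-7}\right) \left(-5\right) = \left(9 + 2 \left(-5\right) \left(- \frac{1}{7}\right)\right) \left(-5\right) = \left(9 + \frac{10}{7}\right) \left(-5\right) = \frac{73}{7} \left(-5\right) = - \frac{365}{7} \approx -52.143$)
$R \left(w + A\right) = - \frac{365 \left(11 + \frac{117}{7}\right)}{7} = \left(- \frac{365}{7}\right) \frac{194}{7} = - \frac{70810}{49}$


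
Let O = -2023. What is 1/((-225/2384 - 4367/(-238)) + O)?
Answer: -283696/568738319 ≈ -0.00049882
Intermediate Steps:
1/((-225/2384 - 4367/(-238)) + O) = 1/((-225/2384 - 4367/(-238)) - 2023) = 1/((-225*1/2384 - 4367*(-1/238)) - 2023) = 1/((-225/2384 + 4367/238) - 2023) = 1/(5178689/283696 - 2023) = 1/(-568738319/283696) = -283696/568738319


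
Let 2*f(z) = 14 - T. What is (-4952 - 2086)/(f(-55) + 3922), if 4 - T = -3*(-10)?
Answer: -391/219 ≈ -1.7854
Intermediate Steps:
T = -26 (T = 4 - (-3)*(-10) = 4 - 1*30 = 4 - 30 = -26)
f(z) = 20 (f(z) = (14 - 1*(-26))/2 = (14 + 26)/2 = (1/2)*40 = 20)
(-4952 - 2086)/(f(-55) + 3922) = (-4952 - 2086)/(20 + 3922) = -7038/3942 = -7038*1/3942 = -391/219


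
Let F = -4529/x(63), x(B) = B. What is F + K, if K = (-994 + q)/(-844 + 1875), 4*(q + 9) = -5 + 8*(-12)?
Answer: -2705245/37116 ≈ -72.886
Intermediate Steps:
q = -137/4 (q = -9 + (-5 + 8*(-12))/4 = -9 + (-5 - 96)/4 = -9 + (1/4)*(-101) = -9 - 101/4 = -137/4 ≈ -34.250)
K = -4113/4124 (K = (-994 - 137/4)/(-844 + 1875) = -4113/4/1031 = -4113/4*1/1031 = -4113/4124 ≈ -0.99733)
F = -647/9 (F = -4529/63 = -4529*1/63 = -647/9 ≈ -71.889)
F + K = -647/9 - 4113/4124 = -2705245/37116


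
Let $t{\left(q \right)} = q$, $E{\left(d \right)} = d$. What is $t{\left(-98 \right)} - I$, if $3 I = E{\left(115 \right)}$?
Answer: $- \frac{409}{3} \approx -136.33$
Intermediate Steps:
$I = \frac{115}{3}$ ($I = \frac{1}{3} \cdot 115 = \frac{115}{3} \approx 38.333$)
$t{\left(-98 \right)} - I = -98 - \frac{115}{3} = - \frac{409}{3}$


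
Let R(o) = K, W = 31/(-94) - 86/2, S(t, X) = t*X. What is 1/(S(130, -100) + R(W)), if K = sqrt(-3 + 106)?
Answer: -13000/168999897 - sqrt(103)/168999897 ≈ -7.6983e-5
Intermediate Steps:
S(t, X) = X*t
W = -4073/94 (W = 31*(-1/94) - 86*1/2 = -31/94 - 43 = -4073/94 ≈ -43.330)
K = sqrt(103) ≈ 10.149
R(o) = sqrt(103)
1/(S(130, -100) + R(W)) = 1/(-100*130 + sqrt(103)) = 1/(-13000 + sqrt(103))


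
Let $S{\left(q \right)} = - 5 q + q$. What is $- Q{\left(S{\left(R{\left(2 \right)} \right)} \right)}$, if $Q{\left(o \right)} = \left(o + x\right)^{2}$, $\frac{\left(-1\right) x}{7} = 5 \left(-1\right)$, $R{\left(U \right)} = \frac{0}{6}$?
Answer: $-1225$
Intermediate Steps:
$R{\left(U \right)} = 0$ ($R{\left(U \right)} = 0 \cdot \frac{1}{6} = 0$)
$x = 35$ ($x = - 7 \cdot 5 \left(-1\right) = \left(-7\right) \left(-5\right) = 35$)
$S{\left(q \right)} = - 4 q$
$Q{\left(o \right)} = \left(35 + o\right)^{2}$ ($Q{\left(o \right)} = \left(o + 35\right)^{2} = \left(35 + o\right)^{2}$)
$- Q{\left(S{\left(R{\left(2 \right)} \right)} \right)} = - \left(35 - 0\right)^{2} = - \left(35 + 0\right)^{2} = - 35^{2} = \left(-1\right) 1225 = -1225$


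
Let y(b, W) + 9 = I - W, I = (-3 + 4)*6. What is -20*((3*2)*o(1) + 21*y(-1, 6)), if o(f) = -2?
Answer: 4020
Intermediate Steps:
I = 6 (I = 1*6 = 6)
y(b, W) = -3 - W (y(b, W) = -9 + (6 - W) = -3 - W)
-20*((3*2)*o(1) + 21*y(-1, 6)) = -20*((3*2)*(-2) + 21*(-3 - 1*6)) = -20*(6*(-2) + 21*(-3 - 6)) = -20*(-12 + 21*(-9)) = -20*(-12 - 189) = -20*(-201) = 4020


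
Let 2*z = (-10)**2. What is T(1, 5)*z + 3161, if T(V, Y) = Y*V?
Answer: 3411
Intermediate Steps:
T(V, Y) = V*Y
z = 50 (z = (1/2)*(-10)**2 = (1/2)*100 = 50)
T(1, 5)*z + 3161 = (1*5)*50 + 3161 = 5*50 + 3161 = 250 + 3161 = 3411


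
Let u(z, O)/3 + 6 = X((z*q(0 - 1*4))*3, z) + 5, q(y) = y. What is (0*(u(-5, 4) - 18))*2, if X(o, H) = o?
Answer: 0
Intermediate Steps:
u(z, O) = -3 - 36*z (u(z, O) = -18 + 3*((z*(0 - 1*4))*3 + 5) = -18 + 3*((z*(0 - 4))*3 + 5) = -18 + 3*((z*(-4))*3 + 5) = -18 + 3*(-4*z*3 + 5) = -18 + 3*(-12*z + 5) = -18 + 3*(5 - 12*z) = -18 + (15 - 36*z) = -3 - 36*z)
(0*(u(-5, 4) - 18))*2 = (0*((-3 - 36*(-5)) - 18))*2 = (0*((-3 + 180) - 18))*2 = (0*(177 - 18))*2 = (0*159)*2 = 0*2 = 0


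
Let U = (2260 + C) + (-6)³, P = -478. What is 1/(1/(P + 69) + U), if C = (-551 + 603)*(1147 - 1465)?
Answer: -409/5927229 ≈ -6.9004e-5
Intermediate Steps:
C = -16536 (C = 52*(-318) = -16536)
U = -14492 (U = (2260 - 16536) + (-6)³ = -14276 - 216 = -14492)
1/(1/(P + 69) + U) = 1/(1/(-478 + 69) - 14492) = 1/(1/(-409) - 14492) = 1/(-1/409 - 14492) = 1/(-5927229/409) = -409/5927229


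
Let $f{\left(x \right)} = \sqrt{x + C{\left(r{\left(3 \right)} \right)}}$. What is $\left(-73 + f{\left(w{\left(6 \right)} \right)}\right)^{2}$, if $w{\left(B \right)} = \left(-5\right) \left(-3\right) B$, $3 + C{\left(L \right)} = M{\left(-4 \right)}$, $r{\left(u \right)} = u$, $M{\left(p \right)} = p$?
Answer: $\left(73 - \sqrt{83}\right)^{2} \approx 4081.9$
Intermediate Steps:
$C{\left(L \right)} = -7$ ($C{\left(L \right)} = -3 - 4 = -7$)
$w{\left(B \right)} = 15 B$
$f{\left(x \right)} = \sqrt{-7 + x}$ ($f{\left(x \right)} = \sqrt{x - 7} = \sqrt{-7 + x}$)
$\left(-73 + f{\left(w{\left(6 \right)} \right)}\right)^{2} = \left(-73 + \sqrt{-7 + 15 \cdot 6}\right)^{2} = \left(-73 + \sqrt{-7 + 90}\right)^{2} = \left(-73 + \sqrt{83}\right)^{2}$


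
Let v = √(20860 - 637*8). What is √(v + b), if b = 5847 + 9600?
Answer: √(15447 + 2*√3941) ≈ 124.79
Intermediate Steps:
v = 2*√3941 (v = √(20860 - 5096) = √15764 = 2*√3941 ≈ 125.55)
b = 15447
√(v + b) = √(2*√3941 + 15447) = √(15447 + 2*√3941)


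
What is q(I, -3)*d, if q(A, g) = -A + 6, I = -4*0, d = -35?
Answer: -210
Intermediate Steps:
I = 0
q(A, g) = 6 - A
q(I, -3)*d = (6 - 1*0)*(-35) = (6 + 0)*(-35) = 6*(-35) = -210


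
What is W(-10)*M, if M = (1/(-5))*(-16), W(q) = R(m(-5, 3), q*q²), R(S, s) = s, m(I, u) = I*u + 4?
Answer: -3200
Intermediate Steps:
m(I, u) = 4 + I*u
W(q) = q³ (W(q) = q*q² = q³)
M = 16/5 (M = -⅕*1*(-16) = -⅕*(-16) = 16/5 ≈ 3.2000)
W(-10)*M = (-10)³*(16/5) = -1000*16/5 = -3200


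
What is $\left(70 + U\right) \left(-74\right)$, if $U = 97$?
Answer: $-12358$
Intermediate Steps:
$\left(70 + U\right) \left(-74\right) = \left(70 + 97\right) \left(-74\right) = 167 \left(-74\right) = -12358$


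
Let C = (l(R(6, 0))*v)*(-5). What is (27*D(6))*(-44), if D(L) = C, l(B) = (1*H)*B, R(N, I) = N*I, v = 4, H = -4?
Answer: 0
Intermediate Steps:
R(N, I) = I*N
l(B) = -4*B (l(B) = (1*(-4))*B = -4*B)
C = 0 (C = (-0*6*4)*(-5) = (-4*0*4)*(-5) = (0*4)*(-5) = 0*(-5) = 0)
D(L) = 0
(27*D(6))*(-44) = (27*0)*(-44) = 0*(-44) = 0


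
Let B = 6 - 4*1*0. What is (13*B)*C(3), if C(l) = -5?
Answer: -390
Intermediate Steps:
B = 6 (B = 6 - 4*0 = 6 + 0 = 6)
(13*B)*C(3) = (13*6)*(-5) = 78*(-5) = -390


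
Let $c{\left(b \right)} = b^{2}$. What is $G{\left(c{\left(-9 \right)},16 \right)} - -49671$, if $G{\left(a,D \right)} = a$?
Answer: $49752$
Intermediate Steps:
$G{\left(c{\left(-9 \right)},16 \right)} - -49671 = \left(-9\right)^{2} - -49671 = 81 + 49671 = 49752$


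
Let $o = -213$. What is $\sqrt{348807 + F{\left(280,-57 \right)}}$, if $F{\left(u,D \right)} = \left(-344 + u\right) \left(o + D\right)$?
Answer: $\sqrt{366087} \approx 605.05$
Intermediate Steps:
$F{\left(u,D \right)} = \left(-344 + u\right) \left(-213 + D\right)$
$\sqrt{348807 + F{\left(280,-57 \right)}} = \sqrt{348807 - -17280} = \sqrt{348807 + \left(73272 + 19608 - 59640 - 15960\right)} = \sqrt{348807 + 17280} = \sqrt{366087}$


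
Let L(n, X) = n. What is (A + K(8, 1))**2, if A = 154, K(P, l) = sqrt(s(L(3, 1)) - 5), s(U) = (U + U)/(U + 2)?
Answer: (770 + I*sqrt(95))**2/25 ≈ 23712.0 + 600.4*I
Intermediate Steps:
s(U) = 2*U/(2 + U) (s(U) = (2*U)/(2 + U) = 2*U/(2 + U))
K(P, l) = I*sqrt(95)/5 (K(P, l) = sqrt(2*3/(2 + 3) - 5) = sqrt(2*3/5 - 5) = sqrt(2*3*(1/5) - 5) = sqrt(6/5 - 5) = sqrt(-19/5) = I*sqrt(95)/5)
(A + K(8, 1))**2 = (154 + I*sqrt(95)/5)**2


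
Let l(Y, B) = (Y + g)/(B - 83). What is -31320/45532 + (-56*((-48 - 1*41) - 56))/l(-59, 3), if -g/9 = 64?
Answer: 1477884950/1445641 ≈ 1022.3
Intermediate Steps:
g = -576 (g = -9*64 = -576)
l(Y, B) = (-576 + Y)/(-83 + B) (l(Y, B) = (Y - 576)/(B - 83) = (-576 + Y)/(-83 + B))
-31320/45532 + (-56*((-48 - 1*41) - 56))/l(-59, 3) = -31320/45532 + (-56*((-48 - 1*41) - 56))/(((-576 - 59)/(-83 + 3))) = -31320*1/45532 + (-56*((-48 - 41) - 56))/((-635/(-80))) = -7830/11383 + (-56*(-89 - 56))/((-1/80*(-635))) = -7830/11383 + (-56*(-145))/(127/16) = -7830/11383 + 8120*(16/127) = -7830/11383 + 129920/127 = 1477884950/1445641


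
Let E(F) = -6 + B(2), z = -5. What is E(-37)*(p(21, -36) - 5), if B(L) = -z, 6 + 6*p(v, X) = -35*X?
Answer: -204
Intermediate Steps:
p(v, X) = -1 - 35*X/6 (p(v, X) = -1 + (-35*X)/6 = -1 - 35*X/6)
B(L) = 5 (B(L) = -1*(-5) = 5)
E(F) = -1 (E(F) = -6 + 5 = -1)
E(-37)*(p(21, -36) - 5) = -((-1 - 35/6*(-36)) - 5) = -((-1 + 210) - 5) = -(209 - 5) = -1*204 = -204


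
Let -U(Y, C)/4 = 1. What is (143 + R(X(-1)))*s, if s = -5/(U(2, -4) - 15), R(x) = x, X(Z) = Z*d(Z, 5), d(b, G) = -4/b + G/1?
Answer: 670/19 ≈ 35.263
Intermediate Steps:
d(b, G) = G - 4/b (d(b, G) = -4/b + G*1 = -4/b + G = G - 4/b)
U(Y, C) = -4 (U(Y, C) = -4*1 = -4)
X(Z) = Z*(5 - 4/Z)
s = 5/19 (s = -5/(-4 - 15) = -5/(-19) = -1/19*(-5) = 5/19 ≈ 0.26316)
(143 + R(X(-1)))*s = (143 + (-4 + 5*(-1)))*(5/19) = (143 + (-4 - 5))*(5/19) = (143 - 9)*(5/19) = 134*(5/19) = 670/19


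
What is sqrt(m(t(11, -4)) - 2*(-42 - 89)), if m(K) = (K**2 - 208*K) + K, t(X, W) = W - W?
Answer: sqrt(262) ≈ 16.186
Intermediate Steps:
t(X, W) = 0
m(K) = K**2 - 207*K
sqrt(m(t(11, -4)) - 2*(-42 - 89)) = sqrt(0*(-207 + 0) - 2*(-42 - 89)) = sqrt(0*(-207) - 2*(-131)) = sqrt(0 + 262) = sqrt(262)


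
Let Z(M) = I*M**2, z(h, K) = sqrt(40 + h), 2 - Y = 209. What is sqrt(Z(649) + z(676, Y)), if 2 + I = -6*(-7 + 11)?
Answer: sqrt(-10951226 + 2*sqrt(179)) ≈ 3309.3*I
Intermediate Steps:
Y = -207 (Y = 2 - 1*209 = 2 - 209 = -207)
I = -26 (I = -2 - 6*(-7 + 11) = -2 - 6*4 = -2 - 24 = -26)
Z(M) = -26*M**2
sqrt(Z(649) + z(676, Y)) = sqrt(-26*649**2 + sqrt(40 + 676)) = sqrt(-26*421201 + sqrt(716)) = sqrt(-10951226 + 2*sqrt(179))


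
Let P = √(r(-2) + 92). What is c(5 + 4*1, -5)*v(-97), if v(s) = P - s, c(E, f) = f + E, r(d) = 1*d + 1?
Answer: 388 + 4*√91 ≈ 426.16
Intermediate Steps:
r(d) = 1 + d (r(d) = d + 1 = 1 + d)
P = √91 (P = √((1 - 2) + 92) = √(-1 + 92) = √91 ≈ 9.5394)
c(E, f) = E + f
v(s) = √91 - s
c(5 + 4*1, -5)*v(-97) = ((5 + 4*1) - 5)*(√91 - 1*(-97)) = ((5 + 4) - 5)*(√91 + 97) = (9 - 5)*(97 + √91) = 4*(97 + √91) = 388 + 4*√91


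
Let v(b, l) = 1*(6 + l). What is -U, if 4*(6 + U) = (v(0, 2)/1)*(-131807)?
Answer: 263620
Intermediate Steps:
v(b, l) = 6 + l
U = -263620 (U = -6 + (((6 + 2)/1)*(-131807))/4 = -6 + ((8*1)*(-131807))/4 = -6 + (8*(-131807))/4 = -6 + (¼)*(-1054456) = -6 - 263614 = -263620)
-U = -1*(-263620) = 263620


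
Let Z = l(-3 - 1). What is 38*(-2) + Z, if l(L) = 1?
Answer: -75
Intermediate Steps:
Z = 1
38*(-2) + Z = 38*(-2) + 1 = -76 + 1 = -75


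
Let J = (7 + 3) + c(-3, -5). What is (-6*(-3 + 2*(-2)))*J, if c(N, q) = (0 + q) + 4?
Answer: 378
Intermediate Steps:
c(N, q) = 4 + q (c(N, q) = q + 4 = 4 + q)
J = 9 (J = (7 + 3) + (4 - 5) = 10 - 1 = 9)
(-6*(-3 + 2*(-2)))*J = -6*(-3 + 2*(-2))*9 = -6*(-3 - 4)*9 = -6*(-7)*9 = 42*9 = 378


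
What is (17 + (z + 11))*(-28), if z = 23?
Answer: -1428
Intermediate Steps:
(17 + (z + 11))*(-28) = (17 + (23 + 11))*(-28) = (17 + 34)*(-28) = 51*(-28) = -1428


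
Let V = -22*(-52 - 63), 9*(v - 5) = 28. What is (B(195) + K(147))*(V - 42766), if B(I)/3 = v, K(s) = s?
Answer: -6893768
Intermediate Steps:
v = 73/9 (v = 5 + (1/9)*28 = 5 + 28/9 = 73/9 ≈ 8.1111)
V = 2530 (V = -22*(-115) = 2530)
B(I) = 73/3 (B(I) = 3*(73/9) = 73/3)
(B(195) + K(147))*(V - 42766) = (73/3 + 147)*(2530 - 42766) = (514/3)*(-40236) = -6893768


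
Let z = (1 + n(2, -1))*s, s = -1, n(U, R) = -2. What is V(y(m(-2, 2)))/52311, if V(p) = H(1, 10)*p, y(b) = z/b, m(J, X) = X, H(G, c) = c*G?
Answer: 5/52311 ≈ 9.5582e-5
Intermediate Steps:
z = 1 (z = (1 - 2)*(-1) = -1*(-1) = 1)
H(G, c) = G*c
y(b) = 1/b
V(p) = 10*p (V(p) = (1*10)*p = 10*p)
V(y(m(-2, 2)))/52311 = (10/2)/52311 = (10*(½))*(1/52311) = 5*(1/52311) = 5/52311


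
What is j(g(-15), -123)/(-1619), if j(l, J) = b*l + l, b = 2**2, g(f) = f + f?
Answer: 150/1619 ≈ 0.092650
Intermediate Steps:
g(f) = 2*f
b = 4
j(l, J) = 5*l (j(l, J) = 4*l + l = 5*l)
j(g(-15), -123)/(-1619) = (5*(2*(-15)))/(-1619) = (5*(-30))*(-1/1619) = -150*(-1/1619) = 150/1619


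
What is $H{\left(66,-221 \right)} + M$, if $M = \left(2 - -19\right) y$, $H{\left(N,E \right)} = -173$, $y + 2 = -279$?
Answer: $-6074$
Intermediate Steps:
$y = -281$ ($y = -2 - 279 = -281$)
$M = -5901$ ($M = \left(2 - -19\right) \left(-281\right) = \left(2 + 19\right) \left(-281\right) = 21 \left(-281\right) = -5901$)
$H{\left(66,-221 \right)} + M = -173 - 5901 = -6074$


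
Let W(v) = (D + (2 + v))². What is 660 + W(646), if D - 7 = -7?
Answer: 420564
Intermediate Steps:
D = 0 (D = 7 - 7 = 0)
W(v) = (2 + v)² (W(v) = (0 + (2 + v))² = (2 + v)²)
660 + W(646) = 660 + (2 + 646)² = 660 + 648² = 660 + 419904 = 420564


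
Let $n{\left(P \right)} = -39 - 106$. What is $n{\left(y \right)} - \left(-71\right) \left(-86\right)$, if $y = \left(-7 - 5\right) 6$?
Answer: $-6251$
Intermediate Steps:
$y = -72$ ($y = \left(-12\right) 6 = -72$)
$n{\left(P \right)} = -145$
$n{\left(y \right)} - \left(-71\right) \left(-86\right) = -145 - \left(-71\right) \left(-86\right) = -145 - 6106 = -6251$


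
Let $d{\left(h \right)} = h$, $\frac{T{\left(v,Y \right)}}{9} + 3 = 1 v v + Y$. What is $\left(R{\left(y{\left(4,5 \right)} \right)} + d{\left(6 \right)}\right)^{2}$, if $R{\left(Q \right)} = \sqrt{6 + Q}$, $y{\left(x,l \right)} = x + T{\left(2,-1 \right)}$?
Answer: $\left(6 + \sqrt{10}\right)^{2} \approx 83.947$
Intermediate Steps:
$T{\left(v,Y \right)} = -27 + 9 Y + 9 v^{2}$ ($T{\left(v,Y \right)} = -27 + 9 \left(1 v v + Y\right) = -27 + 9 \left(v v + Y\right) = -27 + 9 \left(v^{2} + Y\right) = -27 + 9 \left(Y + v^{2}\right) = -27 + \left(9 Y + 9 v^{2}\right) = -27 + 9 Y + 9 v^{2}$)
$y{\left(x,l \right)} = x$ ($y{\left(x,l \right)} = x + \left(-27 + 9 \left(-1\right) + 9 \cdot 2^{2}\right) = x - 0 = x + 0 = x$)
$\left(R{\left(y{\left(4,5 \right)} \right)} + d{\left(6 \right)}\right)^{2} = \left(\sqrt{6 + 4} + 6\right)^{2} = \left(\sqrt{10} + 6\right)^{2} = \left(6 + \sqrt{10}\right)^{2}$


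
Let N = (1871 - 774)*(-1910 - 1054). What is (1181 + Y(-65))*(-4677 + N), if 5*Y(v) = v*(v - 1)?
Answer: -6639361215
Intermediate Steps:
N = -3251508 (N = 1097*(-2964) = -3251508)
Y(v) = v*(-1 + v)/5 (Y(v) = (v*(v - 1))/5 = (v*(-1 + v))/5 = v*(-1 + v)/5)
(1181 + Y(-65))*(-4677 + N) = (1181 + (⅕)*(-65)*(-1 - 65))*(-4677 - 3251508) = (1181 + (⅕)*(-65)*(-66))*(-3256185) = (1181 + 858)*(-3256185) = 2039*(-3256185) = -6639361215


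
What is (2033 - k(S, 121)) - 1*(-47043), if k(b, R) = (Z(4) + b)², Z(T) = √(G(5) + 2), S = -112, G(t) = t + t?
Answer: 36520 + 448*√3 ≈ 37296.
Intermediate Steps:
G(t) = 2*t
Z(T) = 2*√3 (Z(T) = √(2*5 + 2) = √(10 + 2) = √12 = 2*√3)
k(b, R) = (b + 2*√3)² (k(b, R) = (2*√3 + b)² = (b + 2*√3)²)
(2033 - k(S, 121)) - 1*(-47043) = (2033 - (-112 + 2*√3)²) - 1*(-47043) = (2033 - (-112 + 2*√3)²) + 47043 = 49076 - (-112 + 2*√3)²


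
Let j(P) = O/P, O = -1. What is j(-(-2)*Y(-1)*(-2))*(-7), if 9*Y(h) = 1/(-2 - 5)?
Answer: 441/4 ≈ 110.25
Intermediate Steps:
Y(h) = -1/63 (Y(h) = 1/(9*(-2 - 5)) = (⅑)/(-7) = (⅑)*(-⅐) = -1/63)
j(P) = -1/P
j(-(-2)*Y(-1)*(-2))*(-7) = -1/(-(-2)*(-1)/63*(-2))*(-7) = -1/(-2*1/63*(-2))*(-7) = -1/((-2/63*(-2)))*(-7) = -1/4/63*(-7) = -1*63/4*(-7) = -63/4*(-7) = 441/4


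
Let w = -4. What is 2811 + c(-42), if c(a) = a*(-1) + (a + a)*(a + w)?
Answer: 6717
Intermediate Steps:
c(a) = -a + 2*a*(-4 + a) (c(a) = a*(-1) + (a + a)*(a - 4) = -a + (2*a)*(-4 + a) = -a + 2*a*(-4 + a))
2811 + c(-42) = 2811 - 42*(-9 + 2*(-42)) = 2811 - 42*(-9 - 84) = 2811 - 42*(-93) = 2811 + 3906 = 6717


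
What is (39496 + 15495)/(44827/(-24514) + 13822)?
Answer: 1348049374/338787681 ≈ 3.9790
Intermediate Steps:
(39496 + 15495)/(44827/(-24514) + 13822) = 54991/(44827*(-1/24514) + 13822) = 54991/(-44827/24514 + 13822) = 54991/(338787681/24514) = 54991*(24514/338787681) = 1348049374/338787681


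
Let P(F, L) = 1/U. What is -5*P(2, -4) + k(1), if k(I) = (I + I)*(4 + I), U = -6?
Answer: 65/6 ≈ 10.833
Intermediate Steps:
k(I) = 2*I*(4 + I) (k(I) = (2*I)*(4 + I) = 2*I*(4 + I))
P(F, L) = -⅙ (P(F, L) = 1/(-6) = -⅙)
-5*P(2, -4) + k(1) = -5*(-⅙) + 2*1*(4 + 1) = ⅚ + 2*1*5 = ⅚ + 10 = 65/6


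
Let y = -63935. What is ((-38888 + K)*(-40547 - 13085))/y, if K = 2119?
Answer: -1971995008/63935 ≈ -30844.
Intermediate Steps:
((-38888 + K)*(-40547 - 13085))/y = ((-38888 + 2119)*(-40547 - 13085))/(-63935) = -36769*(-53632)*(-1/63935) = 1971995008*(-1/63935) = -1971995008/63935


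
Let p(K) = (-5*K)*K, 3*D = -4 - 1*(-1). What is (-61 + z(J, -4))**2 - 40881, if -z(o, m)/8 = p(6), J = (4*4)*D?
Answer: 1860760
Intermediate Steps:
D = -1 (D = (-4 - 1*(-1))/3 = (-4 + 1)/3 = (1/3)*(-3) = -1)
p(K) = -5*K**2
J = -16 (J = (4*4)*(-1) = 16*(-1) = -16)
z(o, m) = 1440 (z(o, m) = -(-40)*6**2 = -(-40)*36 = -8*(-180) = 1440)
(-61 + z(J, -4))**2 - 40881 = (-61 + 1440)**2 - 40881 = 1379**2 - 40881 = 1901641 - 40881 = 1860760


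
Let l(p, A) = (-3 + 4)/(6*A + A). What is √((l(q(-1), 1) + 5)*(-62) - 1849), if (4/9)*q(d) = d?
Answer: 5*I*√4249/7 ≈ 46.56*I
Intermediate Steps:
q(d) = 9*d/4
l(p, A) = 1/(7*A)
√((l(q(-1), 1) + 5)*(-62) - 1849) = √(((⅐)/1 + 5)*(-62) - 1849) = √(((⅐)*1 + 5)*(-62) - 1849) = √((⅐ + 5)*(-62) - 1849) = √((36/7)*(-62) - 1849) = √(-2232/7 - 1849) = √(-15175/7) = 5*I*√4249/7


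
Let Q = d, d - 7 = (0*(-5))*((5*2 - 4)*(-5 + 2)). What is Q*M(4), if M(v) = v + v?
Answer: 56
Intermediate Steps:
M(v) = 2*v
d = 7 (d = 7 + (0*(-5))*((5*2 - 4)*(-5 + 2)) = 7 + 0*((10 - 4)*(-3)) = 7 + 0*(6*(-3)) = 7 + 0*(-18) = 7 + 0 = 7)
Q = 7
Q*M(4) = 7*(2*4) = 7*8 = 56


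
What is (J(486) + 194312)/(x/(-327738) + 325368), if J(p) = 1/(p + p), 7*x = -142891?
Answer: 10316715108095/17274947435514 ≈ 0.59721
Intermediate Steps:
x = -20413 (x = (⅐)*(-142891) = -20413)
J(p) = 1/(2*p)
(J(486) + 194312)/(x/(-327738) + 325368) = ((½)/486 + 194312)/(-20413/(-327738) + 325368) = ((½)*(1/486) + 194312)/(-20413*(-1/327738) + 325368) = (1/972 + 194312)/(20413/327738 + 325368) = 188871265/(972*(106635477997/327738)) = (188871265/972)*(327738/106635477997) = 10316715108095/17274947435514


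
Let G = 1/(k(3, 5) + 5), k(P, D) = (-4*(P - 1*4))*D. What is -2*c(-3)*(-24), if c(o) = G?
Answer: 48/25 ≈ 1.9200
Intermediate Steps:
k(P, D) = D*(16 - 4*P) (k(P, D) = (-4*(P - 4))*D = (-4*(-4 + P))*D = (16 - 4*P)*D = D*(16 - 4*P))
G = 1/25 (G = 1/(4*5*(4 - 1*3) + 5) = 1/(4*5*(4 - 3) + 5) = 1/(4*5*1 + 5) = 1/(20 + 5) = 1/25 ≈ 0.040000)
c(o) = 1/25
-2*c(-3)*(-24) = -2*1/25*(-24) = -2/25*(-24) = 48/25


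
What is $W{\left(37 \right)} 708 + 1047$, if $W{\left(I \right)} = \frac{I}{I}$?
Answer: $1755$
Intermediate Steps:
$W{\left(I \right)} = 1$
$W{\left(37 \right)} 708 + 1047 = 1 \cdot 708 + 1047 = 708 + 1047 = 1755$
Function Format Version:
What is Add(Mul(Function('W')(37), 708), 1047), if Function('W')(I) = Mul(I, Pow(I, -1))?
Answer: 1755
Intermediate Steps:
Function('W')(I) = 1
Add(Mul(Function('W')(37), 708), 1047) = Add(Mul(1, 708), 1047) = Add(708, 1047) = 1755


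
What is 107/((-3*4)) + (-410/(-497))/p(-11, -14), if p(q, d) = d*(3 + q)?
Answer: -743891/83496 ≈ -8.9093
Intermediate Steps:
107/((-3*4)) + (-410/(-497))/p(-11, -14) = 107/((-3*4)) + (-410/(-497))/((-14*(3 - 11))) = 107/(-12) + (-410*(-1/497))/((-14*(-8))) = 107*(-1/12) + (410/497)/112 = -107/12 + (410/497)*(1/112) = -107/12 + 205/27832 = -743891/83496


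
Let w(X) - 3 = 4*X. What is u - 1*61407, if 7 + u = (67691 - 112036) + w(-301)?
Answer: -106960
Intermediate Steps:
w(X) = 3 + 4*X
u = -45553 (u = -7 + ((67691 - 112036) + (3 + 4*(-301))) = -7 + (-44345 + (3 - 1204)) = -7 + (-44345 - 1201) = -7 - 45546 = -45553)
u - 1*61407 = -45553 - 1*61407 = -45553 - 61407 = -106960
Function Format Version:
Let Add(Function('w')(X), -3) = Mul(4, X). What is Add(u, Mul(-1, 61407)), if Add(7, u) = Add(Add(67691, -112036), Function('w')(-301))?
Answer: -106960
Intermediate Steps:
Function('w')(X) = Add(3, Mul(4, X))
u = -45553 (u = Add(-7, Add(Add(67691, -112036), Add(3, Mul(4, -301)))) = Add(-7, Add(-44345, Add(3, -1204))) = Add(-7, Add(-44345, -1201)) = Add(-7, -45546) = -45553)
Add(u, Mul(-1, 61407)) = Add(-45553, Mul(-1, 61407)) = Add(-45553, -61407) = -106960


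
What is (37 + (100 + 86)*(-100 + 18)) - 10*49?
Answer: -15705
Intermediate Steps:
(37 + (100 + 86)*(-100 + 18)) - 10*49 = (37 + 186*(-82)) - 490 = (37 - 15252) - 490 = -15215 - 490 = -15705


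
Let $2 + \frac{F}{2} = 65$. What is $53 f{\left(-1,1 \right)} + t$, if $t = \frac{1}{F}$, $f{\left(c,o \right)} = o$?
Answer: $\frac{6679}{126} \approx 53.008$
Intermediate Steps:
$F = 126$ ($F = -4 + 2 \cdot 65 = -4 + 130 = 126$)
$t = \frac{1}{126} \approx 0.0079365$
$53 f{\left(-1,1 \right)} + t = 53 \cdot 1 + \frac{1}{126} = 53 + \frac{1}{126} = \frac{6679}{126}$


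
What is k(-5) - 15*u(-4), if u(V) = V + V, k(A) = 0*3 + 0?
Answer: 120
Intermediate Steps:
k(A) = 0 (k(A) = 0 + 0 = 0)
u(V) = 2*V
k(-5) - 15*u(-4) = 0 - 30*(-4) = 0 - 15*(-8) = 0 + 120 = 120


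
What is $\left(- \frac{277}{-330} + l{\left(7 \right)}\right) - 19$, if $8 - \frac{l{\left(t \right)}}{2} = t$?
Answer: $- \frac{5333}{330} \approx -16.161$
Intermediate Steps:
$l{\left(t \right)} = 16 - 2 t$
$\left(- \frac{277}{-330} + l{\left(7 \right)}\right) - 19 = \left(- \frac{277}{-330} + \left(16 - 14\right)\right) - 19 = \left(\left(-277\right) \left(- \frac{1}{330}\right) + \left(16 - 14\right)\right) - 19 = \left(\frac{277}{330} + 2\right) - 19 = \frac{937}{330} - 19 = - \frac{5333}{330}$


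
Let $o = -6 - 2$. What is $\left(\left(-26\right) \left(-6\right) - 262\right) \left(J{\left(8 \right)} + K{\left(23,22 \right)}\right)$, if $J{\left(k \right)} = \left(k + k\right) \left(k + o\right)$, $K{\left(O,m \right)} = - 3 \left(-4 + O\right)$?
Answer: $6042$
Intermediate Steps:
$K{\left(O,m \right)} = 12 - 3 O$
$o = -8$
$J{\left(k \right)} = 2 k \left(-8 + k\right)$ ($J{\left(k \right)} = \left(k + k\right) \left(k - 8\right) = 2 k \left(-8 + k\right)$)
$\left(\left(-26\right) \left(-6\right) - 262\right) \left(J{\left(8 \right)} + K{\left(23,22 \right)}\right) = \left(\left(-26\right) \left(-6\right) - 262\right) \left(2 \cdot 8 \left(-8 + 8\right) + \left(12 - 69\right)\right) = \left(156 - 262\right) \left(2 \cdot 8 \cdot 0 + \left(12 - 69\right)\right) = - 106 \left(0 - 57\right) = \left(-106\right) \left(-57\right) = 6042$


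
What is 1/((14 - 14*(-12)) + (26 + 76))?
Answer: 1/284 ≈ 0.0035211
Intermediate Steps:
1/((14 - 14*(-12)) + (26 + 76)) = 1/((14 + 168) + 102) = 1/(182 + 102) = 1/284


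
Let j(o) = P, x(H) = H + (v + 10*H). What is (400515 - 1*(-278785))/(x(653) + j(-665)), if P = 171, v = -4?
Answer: 13586/147 ≈ 92.422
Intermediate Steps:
x(H) = -4 + 11*H (x(H) = H + (-4 + 10*H) = -4 + 11*H)
j(o) = 171
(400515 - 1*(-278785))/(x(653) + j(-665)) = (400515 - 1*(-278785))/((-4 + 11*653) + 171) = (400515 + 278785)/((-4 + 7183) + 171) = 679300/(7179 + 171) = 679300/7350 = 679300*(1/7350) = 13586/147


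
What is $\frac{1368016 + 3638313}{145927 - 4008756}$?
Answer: $- \frac{5006329}{3862829} \approx -1.296$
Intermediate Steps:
$\frac{1368016 + 3638313}{145927 - 4008756} = \frac{5006329}{-3862829} = 5006329 \left(- \frac{1}{3862829}\right) = - \frac{5006329}{3862829}$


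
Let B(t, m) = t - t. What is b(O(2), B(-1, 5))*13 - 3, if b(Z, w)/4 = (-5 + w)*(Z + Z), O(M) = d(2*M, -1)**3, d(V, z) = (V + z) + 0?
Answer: -14043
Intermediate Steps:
d(V, z) = V + z
B(t, m) = 0
O(M) = (-1 + 2*M)**3 (O(M) = (2*M - 1)**3 = (-1 + 2*M)**3)
b(Z, w) = 8*Z*(-5 + w) (b(Z, w) = 4*((-5 + w)*(Z + Z)) = 4*((-5 + w)*(2*Z)) = 4*(2*Z*(-5 + w)) = 8*Z*(-5 + w))
b(O(2), B(-1, 5))*13 - 3 = (8*(-1 + 2*2)**3*(-5 + 0))*13 - 3 = (8*(-1 + 4)**3*(-5))*13 - 3 = (8*3**3*(-5))*13 - 3 = (8*27*(-5))*13 - 3 = -1080*13 - 3 = -14040 - 3 = -14043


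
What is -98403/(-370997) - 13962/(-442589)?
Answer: 48731945481/164199191233 ≈ 0.29679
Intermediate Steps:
-98403/(-370997) - 13962/(-442589) = -98403*(-1/370997) - 13962*(-1/442589) = 98403/370997 + 13962/442589 = 48731945481/164199191233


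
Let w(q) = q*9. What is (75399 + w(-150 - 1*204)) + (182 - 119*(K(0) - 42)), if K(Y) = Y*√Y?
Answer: 77393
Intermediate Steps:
K(Y) = Y^(3/2)
w(q) = 9*q
(75399 + w(-150 - 1*204)) + (182 - 119*(K(0) - 42)) = (75399 + 9*(-150 - 1*204)) + (182 - 119*(0^(3/2) - 42)) = (75399 + 9*(-150 - 204)) + (182 - 119*(0 - 42)) = (75399 + 9*(-354)) + (182 - 119*(-42)) = (75399 - 3186) + (182 + 4998) = 72213 + 5180 = 77393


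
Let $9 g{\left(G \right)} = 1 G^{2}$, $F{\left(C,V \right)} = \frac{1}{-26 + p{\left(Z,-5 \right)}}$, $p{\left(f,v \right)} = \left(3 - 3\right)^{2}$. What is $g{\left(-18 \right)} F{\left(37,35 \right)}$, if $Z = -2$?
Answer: $- \frac{18}{13} \approx -1.3846$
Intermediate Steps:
$p{\left(f,v \right)} = 0$ ($p{\left(f,v \right)} = 0^{2} = 0$)
$F{\left(C,V \right)} = - \frac{1}{26}$ ($F{\left(C,V \right)} = \frac{1}{-26 + 0} = \frac{1}{-26} = - \frac{1}{26}$)
$g{\left(G \right)} = \frac{G^{2}}{9}$ ($g{\left(G \right)} = \frac{1 G^{2}}{9} = \frac{G^{2}}{9}$)
$g{\left(-18 \right)} F{\left(37,35 \right)} = \frac{\left(-18\right)^{2}}{9} \left(- \frac{1}{26}\right) = \frac{1}{9} \cdot 324 \left(- \frac{1}{26}\right) = 36 \left(- \frac{1}{26}\right) = - \frac{18}{13}$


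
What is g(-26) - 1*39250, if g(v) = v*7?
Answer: -39432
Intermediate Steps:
g(v) = 7*v
g(-26) - 1*39250 = 7*(-26) - 1*39250 = -182 - 39250 = -39432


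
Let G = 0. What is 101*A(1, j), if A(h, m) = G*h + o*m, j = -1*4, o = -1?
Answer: 404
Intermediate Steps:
j = -4
A(h, m) = -m (A(h, m) = 0*h - m = 0 - m = -m)
101*A(1, j) = 101*(-1*(-4)) = 101*4 = 404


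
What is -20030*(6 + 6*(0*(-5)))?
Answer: -120180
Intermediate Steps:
-20030*(6 + 6*(0*(-5))) = -20030*(6 + 6*0) = -20030*(6 + 0) = -20030*6 = -120180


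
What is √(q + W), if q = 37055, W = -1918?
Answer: √35137 ≈ 187.45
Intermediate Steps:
√(q + W) = √(37055 - 1918) = √35137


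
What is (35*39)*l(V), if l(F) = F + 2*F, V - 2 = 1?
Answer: 12285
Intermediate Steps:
V = 3 (V = 2 + 1 = 3)
l(F) = 3*F
(35*39)*l(V) = (35*39)*(3*3) = 1365*9 = 12285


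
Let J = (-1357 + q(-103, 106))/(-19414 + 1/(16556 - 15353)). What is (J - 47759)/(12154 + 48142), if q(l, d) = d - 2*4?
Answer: -557705944271/704107776068 ≈ -0.79207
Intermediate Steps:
q(l, d) = -8 + d (q(l, d) = d - 8 = -8 + d)
J = 1514577/23355041 (J = (-1357 + (-8 + 106))/(-19414 + 1/(16556 - 15353)) = (-1357 + 98)/(-19414 + 1/1203) = -1259/(-19414 + 1/1203) = -1259/(-23355041/1203) = -1259*(-1203/23355041) = 1514577/23355041 ≈ 0.064850)
(J - 47759)/(12154 + 48142) = (1514577/23355041 - 47759)/(12154 + 48142) = -1115411888542/23355041/60296 = -1115411888542/23355041*1/60296 = -557705944271/704107776068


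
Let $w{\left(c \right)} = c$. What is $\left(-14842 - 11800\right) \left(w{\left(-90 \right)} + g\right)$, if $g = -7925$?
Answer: $213535630$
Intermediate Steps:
$\left(-14842 - 11800\right) \left(w{\left(-90 \right)} + g\right) = \left(-14842 - 11800\right) \left(-90 - 7925\right) = \left(-26642\right) \left(-8015\right) = 213535630$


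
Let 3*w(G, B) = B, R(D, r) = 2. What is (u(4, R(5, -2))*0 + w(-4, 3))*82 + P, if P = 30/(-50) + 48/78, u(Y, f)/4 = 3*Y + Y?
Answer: 5331/65 ≈ 82.015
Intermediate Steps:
w(G, B) = B/3
u(Y, f) = 16*Y (u(Y, f) = 4*(3*Y + Y) = 4*(4*Y) = 16*Y)
P = 1/65 (P = 30*(-1/50) + 48*(1/78) = -3/5 + 8/13 = 1/65 ≈ 0.015385)
(u(4, R(5, -2))*0 + w(-4, 3))*82 + P = ((16*4)*0 + (1/3)*3)*82 + 1/65 = (64*0 + 1)*82 + 1/65 = (0 + 1)*82 + 1/65 = 1*82 + 1/65 = 82 + 1/65 = 5331/65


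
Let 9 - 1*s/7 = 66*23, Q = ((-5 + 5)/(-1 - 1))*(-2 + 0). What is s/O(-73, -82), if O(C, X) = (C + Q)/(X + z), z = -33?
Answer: -1214745/73 ≈ -16640.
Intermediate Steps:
Q = 0 (Q = (0/(-2))*(-2) = (0*(-½))*(-2) = 0*(-2) = 0)
s = -10563 (s = 63 - 462*23 = 63 - 7*1518 = 63 - 10626 = -10563)
O(C, X) = C/(-33 + X) (O(C, X) = (C + 0)/(X - 33) = C/(-33 + X))
s/O(-73, -82) = -10563/((-73/(-33 - 82))) = -10563/((-73/(-115))) = -10563/((-73*(-1/115))) = -10563/73/115 = -10563*115/73 = -1214745/73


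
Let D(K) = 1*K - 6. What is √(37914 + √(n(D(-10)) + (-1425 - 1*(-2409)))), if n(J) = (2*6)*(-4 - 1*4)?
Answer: √(37914 + 2*√222) ≈ 194.79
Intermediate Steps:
D(K) = -6 + K (D(K) = K - 6 = -6 + K)
n(J) = -96 (n(J) = 12*(-4 - 4) = 12*(-8) = -96)
√(37914 + √(n(D(-10)) + (-1425 - 1*(-2409)))) = √(37914 + √(-96 + (-1425 - 1*(-2409)))) = √(37914 + √(-96 + (-1425 + 2409))) = √(37914 + √(-96 + 984)) = √(37914 + √888) = √(37914 + 2*√222)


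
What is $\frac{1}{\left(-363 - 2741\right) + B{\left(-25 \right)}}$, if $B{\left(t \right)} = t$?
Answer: $- \frac{1}{3129} \approx -0.00031959$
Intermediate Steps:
$\frac{1}{\left(-363 - 2741\right) + B{\left(-25 \right)}} = \frac{1}{\left(-363 - 2741\right) - 25} = \frac{1}{-3104 - 25} = \frac{1}{-3129} = - \frac{1}{3129}$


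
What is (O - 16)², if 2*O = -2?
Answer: 289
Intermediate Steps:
O = -1 (O = (½)*(-2) = -1)
(O - 16)² = (-1 - 16)² = (-17)² = 289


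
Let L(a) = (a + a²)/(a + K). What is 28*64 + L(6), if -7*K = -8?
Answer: 44947/25 ≈ 1797.9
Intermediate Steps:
K = 8/7 (K = -⅐*(-8) = 8/7 ≈ 1.1429)
L(a) = (a + a²)/(8/7 + a) (L(a) = (a + a²)/(a + 8/7) = (a + a²)/(8/7 + a))
28*64 + L(6) = 28*64 + 7*6*(1 + 6)/(8 + 7*6) = 1792 + 7*6*7/(8 + 42) = 1792 + 7*6*7/50 = 1792 + 7*6*(1/50)*7 = 1792 + 147/25 = 44947/25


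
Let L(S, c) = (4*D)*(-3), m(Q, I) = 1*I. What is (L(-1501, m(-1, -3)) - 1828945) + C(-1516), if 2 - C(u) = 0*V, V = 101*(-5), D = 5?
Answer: -1829003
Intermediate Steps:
m(Q, I) = I
L(S, c) = -60 (L(S, c) = (4*5)*(-3) = 20*(-3) = -60)
V = -505
C(u) = 2 (C(u) = 2 - 0*(-505) = 2 - 1*0 = 2 + 0 = 2)
(L(-1501, m(-1, -3)) - 1828945) + C(-1516) = (-60 - 1828945) + 2 = -1829005 + 2 = -1829003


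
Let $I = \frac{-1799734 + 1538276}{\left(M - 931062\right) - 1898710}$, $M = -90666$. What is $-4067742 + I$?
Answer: $- \frac{5939794024769}{1460219} \approx -4.0677 \cdot 10^{6}$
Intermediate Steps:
$I = \frac{130729}{1460219}$ ($I = \frac{-1799734 + 1538276}{\left(-90666 - 931062\right) - 1898710} = - \frac{261458}{-1021728 - 1898710} = - \frac{261458}{-2920438} = \left(-261458\right) \left(- \frac{1}{2920438}\right) = \frac{130729}{1460219} \approx 0.089527$)
$-4067742 + I = -4067742 + \frac{130729}{1460219} = - \frac{5939794024769}{1460219}$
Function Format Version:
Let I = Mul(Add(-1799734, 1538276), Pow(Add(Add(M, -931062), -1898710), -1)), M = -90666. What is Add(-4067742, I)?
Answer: Rational(-5939794024769, 1460219) ≈ -4.0677e+6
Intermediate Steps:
I = Rational(130729, 1460219) (I = Mul(Add(-1799734, 1538276), Pow(Add(Add(-90666, -931062), -1898710), -1)) = Mul(-261458, Pow(Add(-1021728, -1898710), -1)) = Mul(-261458, Pow(-2920438, -1)) = Mul(-261458, Rational(-1, 2920438)) = Rational(130729, 1460219) ≈ 0.089527)
Add(-4067742, I) = Add(-4067742, Rational(130729, 1460219)) = Rational(-5939794024769, 1460219)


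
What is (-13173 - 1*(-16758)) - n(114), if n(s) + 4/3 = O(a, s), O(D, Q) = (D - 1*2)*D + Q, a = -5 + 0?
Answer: 10312/3 ≈ 3437.3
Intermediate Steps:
a = -5
O(D, Q) = Q + D*(-2 + D) (O(D, Q) = (D - 2)*D + Q = (-2 + D)*D + Q = D*(-2 + D) + Q = Q + D*(-2 + D))
n(s) = 101/3 + s (n(s) = -4/3 + (s + (-5)² - 2*(-5)) = -4/3 + (s + 25 + 10) = -4/3 + (35 + s) = 101/3 + s)
(-13173 - 1*(-16758)) - n(114) = (-13173 - 1*(-16758)) - (101/3 + 114) = (-13173 + 16758) - 1*443/3 = 3585 - 443/3 = 10312/3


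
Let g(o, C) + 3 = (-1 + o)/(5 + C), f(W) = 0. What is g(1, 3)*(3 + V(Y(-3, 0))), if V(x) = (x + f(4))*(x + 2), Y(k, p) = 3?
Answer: -54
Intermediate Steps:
V(x) = x*(2 + x) (V(x) = (x + 0)*(x + 2) = x*(2 + x))
g(o, C) = -3 + (-1 + o)/(5 + C)
g(1, 3)*(3 + V(Y(-3, 0))) = ((-16 + 1 - 3*3)/(5 + 3))*(3 + 3*(2 + 3)) = ((-16 + 1 - 9)/8)*(3 + 3*5) = ((⅛)*(-24))*(3 + 15) = -3*18 = -54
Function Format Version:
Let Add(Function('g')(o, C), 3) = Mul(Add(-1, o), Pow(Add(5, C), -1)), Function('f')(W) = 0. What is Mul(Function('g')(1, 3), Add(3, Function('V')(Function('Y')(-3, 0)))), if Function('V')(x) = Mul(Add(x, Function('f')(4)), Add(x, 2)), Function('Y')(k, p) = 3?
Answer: -54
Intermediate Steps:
Function('V')(x) = Mul(x, Add(2, x)) (Function('V')(x) = Mul(Add(x, 0), Add(x, 2)) = Mul(x, Add(2, x)))
Function('g')(o, C) = Add(-3, Mul(Pow(Add(5, C), -1), Add(-1, o))) (Function('g')(o, C) = Add(-3, Mul(Add(-1, o), Pow(Add(5, C), -1))) = Add(-3, Mul(Pow(Add(5, C), -1), Add(-1, o))))
Mul(Function('g')(1, 3), Add(3, Function('V')(Function('Y')(-3, 0)))) = Mul(Mul(Pow(Add(5, 3), -1), Add(-16, 1, Mul(-3, 3))), Add(3, Mul(3, Add(2, 3)))) = Mul(Mul(Pow(8, -1), Add(-16, 1, -9)), Add(3, Mul(3, 5))) = Mul(Mul(Rational(1, 8), -24), Add(3, 15)) = Mul(-3, 18) = -54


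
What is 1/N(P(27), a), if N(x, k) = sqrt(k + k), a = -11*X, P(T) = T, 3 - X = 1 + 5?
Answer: sqrt(66)/66 ≈ 0.12309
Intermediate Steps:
X = -3 (X = 3 - (1 + 5) = 3 - 1*6 = 3 - 6 = -3)
a = 33 (a = -11*(-3) = 33)
N(x, k) = sqrt(2)*sqrt(k) (N(x, k) = sqrt(2*k) = sqrt(2)*sqrt(k))
1/N(P(27), a) = 1/(sqrt(2)*sqrt(33)) = 1/(sqrt(66)) = sqrt(66)/66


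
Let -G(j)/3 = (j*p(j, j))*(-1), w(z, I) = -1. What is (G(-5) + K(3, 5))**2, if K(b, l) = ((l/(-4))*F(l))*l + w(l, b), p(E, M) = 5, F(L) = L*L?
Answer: 863041/16 ≈ 53940.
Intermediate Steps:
F(L) = L**2
K(b, l) = -1 - l**4/4 (K(b, l) = ((l/(-4))*l**2)*l - 1 = ((l*(-1/4))*l**2)*l - 1 = ((-l/4)*l**2)*l - 1 = (-l**3/4)*l - 1 = -l**4/4 - 1 = -1 - l**4/4)
G(j) = 15*j (G(j) = -3*j*5*(-1) = -3*5*j*(-1) = -(-15)*j = 15*j)
(G(-5) + K(3, 5))**2 = (15*(-5) + (-1 - 1/4*5**4))**2 = (-75 + (-1 - 1/4*625))**2 = (-75 + (-1 - 625/4))**2 = (-75 - 629/4)**2 = (-929/4)**2 = 863041/16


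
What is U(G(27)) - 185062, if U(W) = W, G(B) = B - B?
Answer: -185062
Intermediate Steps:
G(B) = 0
U(G(27)) - 185062 = 0 - 185062 = -185062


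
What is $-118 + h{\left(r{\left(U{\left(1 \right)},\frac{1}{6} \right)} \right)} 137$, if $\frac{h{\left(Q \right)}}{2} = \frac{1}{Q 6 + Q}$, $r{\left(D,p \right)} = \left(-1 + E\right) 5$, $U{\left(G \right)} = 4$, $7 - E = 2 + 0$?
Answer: $- \frac{8123}{70} \approx -116.04$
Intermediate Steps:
$E = 5$ ($E = 7 - \left(2 + 0\right) = 7 - 2 = 5$)
$r{\left(D,p \right)} = 20$ ($r{\left(D,p \right)} = \left(-1 + 5\right) 5 = 4 \cdot 5 = 20$)
$h{\left(Q \right)} = \frac{2}{7 Q}$ ($h{\left(Q \right)} = \frac{2}{Q 6 + Q} = \frac{2}{6 Q + Q} = \frac{2}{7 Q}$)
$-118 + h{\left(r{\left(U{\left(1 \right)},\frac{1}{6} \right)} \right)} 137 = -118 + \frac{2}{7 \cdot 20} \cdot 137 = -118 + \frac{2}{7} \cdot \frac{1}{20} \cdot 137 = -118 + \frac{1}{70} \cdot 137 = -118 + \frac{137}{70} = - \frac{8123}{70}$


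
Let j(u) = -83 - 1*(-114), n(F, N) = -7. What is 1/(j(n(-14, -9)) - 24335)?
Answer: -1/24304 ≈ -4.1145e-5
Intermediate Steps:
j(u) = 31 (j(u) = -83 + 114 = 31)
1/(j(n(-14, -9)) - 24335) = 1/(31 - 24335) = 1/(-24304) = -1/24304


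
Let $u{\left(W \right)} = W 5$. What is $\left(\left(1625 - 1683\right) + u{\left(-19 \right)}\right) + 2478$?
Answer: $2325$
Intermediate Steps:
$u{\left(W \right)} = 5 W$
$\left(\left(1625 - 1683\right) + u{\left(-19 \right)}\right) + 2478 = \left(\left(1625 - 1683\right) + 5 \left(-19\right)\right) + 2478 = \left(-58 - 95\right) + 2478 = -153 + 2478 = 2325$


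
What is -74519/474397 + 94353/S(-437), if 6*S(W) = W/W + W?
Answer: -134298585565/103418546 ≈ -1298.6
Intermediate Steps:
S(W) = 1/6 + W/6 (S(W) = (W/W + W)/6 = (1 + W)/6 = 1/6 + W/6)
-74519/474397 + 94353/S(-437) = -74519/474397 + 94353/(1/6 + (1/6)*(-437)) = -74519*1/474397 + 94353/(1/6 - 437/6) = -74519/474397 + 94353/(-218/3) = -74519/474397 + 94353*(-3/218) = -74519/474397 - 283059/218 = -134298585565/103418546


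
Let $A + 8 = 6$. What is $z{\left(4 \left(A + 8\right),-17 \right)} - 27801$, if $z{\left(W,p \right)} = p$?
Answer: $-27818$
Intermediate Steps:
$A = -2$ ($A = -8 + 6 = -2$)
$z{\left(4 \left(A + 8\right),-17 \right)} - 27801 = -17 - 27801 = -27818$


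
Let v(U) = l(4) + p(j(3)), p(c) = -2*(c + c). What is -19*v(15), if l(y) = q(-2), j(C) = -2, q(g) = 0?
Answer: -152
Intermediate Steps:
l(y) = 0
p(c) = -4*c
v(U) = 8 (v(U) = 0 - 4*(-2) = 0 + 8 = 8)
-19*v(15) = -19*8 = -152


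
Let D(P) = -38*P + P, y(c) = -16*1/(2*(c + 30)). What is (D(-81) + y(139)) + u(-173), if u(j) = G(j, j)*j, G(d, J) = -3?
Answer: 594196/169 ≈ 3516.0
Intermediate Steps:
y(c) = -16/(60 + 2*c) (y(c) = -16*1/(2*(30 + c)) = -16/(60 + 2*c))
D(P) = -37*P
u(j) = -3*j
(D(-81) + y(139)) + u(-173) = (-37*(-81) - 8/(30 + 139)) - 3*(-173) = (2997 - 8/169) + 519 = 506485/169 + 519 = 594196/169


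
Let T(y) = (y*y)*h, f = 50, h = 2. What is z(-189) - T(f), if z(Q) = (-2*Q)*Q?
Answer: -76442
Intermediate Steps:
T(y) = 2*y² (T(y) = (y*y)*2 = y²*2 = 2*y²)
z(Q) = -2*Q²
z(-189) - T(f) = -2*(-189)² - 2*50² = -2*35721 - 2*2500 = -71442 - 1*5000 = -71442 - 5000 = -76442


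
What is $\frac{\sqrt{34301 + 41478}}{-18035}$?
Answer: $- \frac{83 \sqrt{11}}{18035} \approx -0.015264$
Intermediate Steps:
$\frac{\sqrt{34301 + 41478}}{-18035} = \sqrt{75779} \left(- \frac{1}{18035}\right) = 83 \sqrt{11} \left(- \frac{1}{18035}\right) = - \frac{83 \sqrt{11}}{18035}$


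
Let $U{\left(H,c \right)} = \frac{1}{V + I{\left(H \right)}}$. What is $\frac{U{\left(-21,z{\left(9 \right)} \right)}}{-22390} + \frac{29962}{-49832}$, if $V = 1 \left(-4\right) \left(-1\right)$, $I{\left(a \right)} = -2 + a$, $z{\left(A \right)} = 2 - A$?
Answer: $- \frac{3186521147}{5299757780} \approx -0.60126$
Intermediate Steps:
$V = 4$ ($V = \left(-4\right) \left(-1\right) = 4$)
$U{\left(H,c \right)} = \frac{1}{2 + H}$ ($U{\left(H,c \right)} = \frac{1}{4 + \left(-2 + H\right)} = \frac{1}{2 + H}$)
$\frac{U{\left(-21,z{\left(9 \right)} \right)}}{-22390} + \frac{29962}{-49832} = \frac{1}{\left(2 - 21\right) \left(-22390\right)} + \frac{29962}{-49832} = \frac{1}{-19} \left(- \frac{1}{22390}\right) + 29962 \left(- \frac{1}{49832}\right) = \left(- \frac{1}{19}\right) \left(- \frac{1}{22390}\right) - \frac{14981}{24916} = \frac{1}{425410} - \frac{14981}{24916} = - \frac{3186521147}{5299757780}$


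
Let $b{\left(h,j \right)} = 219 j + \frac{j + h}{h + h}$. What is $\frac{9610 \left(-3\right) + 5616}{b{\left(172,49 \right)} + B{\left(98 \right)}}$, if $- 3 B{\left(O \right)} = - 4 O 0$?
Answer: $- \frac{7985616}{3691685} \approx -2.1631$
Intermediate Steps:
$b{\left(h,j \right)} = 219 j + \frac{h + j}{2 h}$
$B{\left(O \right)} = 0$ ($B{\left(O \right)} = - \frac{- 4 O 0}{3} = \left(- \frac{1}{3}\right) 0 = 0$)
$\frac{9610 \left(-3\right) + 5616}{b{\left(172,49 \right)} + B{\left(98 \right)}} = \frac{9610 \left(-3\right) + 5616}{\frac{49 + 172 \left(1 + 438 \cdot 49\right)}{2 \cdot 172} + 0} = \frac{-28830 + 5616}{\frac{1}{2} \cdot \frac{1}{172} \left(49 + 172 \left(1 + 21462\right)\right) + 0} = - \frac{23214}{\frac{1}{2} \cdot \frac{1}{172} \left(49 + 172 \cdot 21463\right) + 0} = - \frac{23214}{\frac{1}{2} \cdot \frac{1}{172} \left(49 + 3691636\right) + 0} = - \frac{23214}{\frac{1}{2} \cdot \frac{1}{172} \cdot 3691685 + 0} = - \frac{23214}{\frac{3691685}{344} + 0} = - \frac{23214}{\frac{3691685}{344}} = \left(-23214\right) \frac{344}{3691685} = - \frac{7985616}{3691685}$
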